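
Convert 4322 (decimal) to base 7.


Divide by 7 repeatedly:
4322 ÷ 7 = 617 remainder 3
617 ÷ 7 = 88 remainder 1
88 ÷ 7 = 12 remainder 4
12 ÷ 7 = 1 remainder 5
1 ÷ 7 = 0 remainder 1
Reading remainders bottom-up:
= 15413


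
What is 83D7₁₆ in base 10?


Positional values:
Position 0: 7 × 16^0 = 7 × 1 = 7
Position 1: D × 16^1 = 13 × 16 = 208
Position 2: 3 × 16^2 = 3 × 256 = 768
Position 3: 8 × 16^3 = 8 × 4096 = 32768
Sum = 7 + 208 + 768 + 32768
= 33751


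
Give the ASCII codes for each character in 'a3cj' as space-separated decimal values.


String: 'a3cj'  (4 characters)
Per-character ASCII lookup:
  'a': lowercase starts at 97: 'a' = 97 + 0 = 97
  '3': digits start at 48: '3' = 48 + 3 = 51
  'c': lowercase starts at 97: 'c' = 97 + 2 = 99
  'j': lowercase starts at 97: 'j' = 97 + 9 = 106
= 97 51 99 106


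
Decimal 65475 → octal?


Divide by 8 repeatedly:
65475 ÷ 8 = 8184 remainder 3
8184 ÷ 8 = 1023 remainder 0
1023 ÷ 8 = 127 remainder 7
127 ÷ 8 = 15 remainder 7
15 ÷ 8 = 1 remainder 7
1 ÷ 8 = 0 remainder 1
Reading remainders bottom-up:
= 0o177703


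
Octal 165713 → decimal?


Positional values:
Position 0: 3 × 8^0 = 3
Position 1: 1 × 8^1 = 8
Position 2: 7 × 8^2 = 448
Position 3: 5 × 8^3 = 2560
Position 4: 6 × 8^4 = 24576
Position 5: 1 × 8^5 = 32768
Sum = 3 + 8 + 448 + 2560 + 24576 + 32768
= 60363


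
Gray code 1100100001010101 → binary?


Gray code: 1100100001010101
MSB stays the same: 1
Each subsequent bit = prev_binary XOR current_gray:
  B[1] = 1 XOR 1 = 0
  B[2] = 0 XOR 0 = 0
  B[3] = 0 XOR 0 = 0
  B[4] = 0 XOR 1 = 1
  B[5] = 1 XOR 0 = 1
  B[6] = 1 XOR 0 = 1
  B[7] = 1 XOR 0 = 1
  B[8] = 1 XOR 0 = 1
  B[9] = 1 XOR 1 = 0
  B[10] = 0 XOR 0 = 0
  B[11] = 0 XOR 1 = 1
  B[12] = 1 XOR 0 = 1
  B[13] = 1 XOR 1 = 0
  B[14] = 0 XOR 0 = 0
  B[15] = 0 XOR 1 = 1
= 1000111110011001 (36761 decimal)


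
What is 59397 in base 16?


Divide by 16 repeatedly:
59397 ÷ 16 = 3712 remainder 5 (5)
3712 ÷ 16 = 232 remainder 0 (0)
232 ÷ 16 = 14 remainder 8 (8)
14 ÷ 16 = 0 remainder 14 (E)
Reading remainders bottom-up:
= 0xE805


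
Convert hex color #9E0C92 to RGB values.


Hex: #9E0C92
R = 9E₁₆ = 158
G = 0C₁₆ = 12
B = 92₁₆ = 146
= RGB(158, 12, 146)


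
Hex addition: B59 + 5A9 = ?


Align and add column by column (LSB to MSB, each column mod 16 with carry):
  0B59
+ 05A9
  ----
  col 0: 9(9) + 9(9) + 0 (carry in) = 18 → 2(2), carry out 1
  col 1: 5(5) + A(10) + 1 (carry in) = 16 → 0(0), carry out 1
  col 2: B(11) + 5(5) + 1 (carry in) = 17 → 1(1), carry out 1
  col 3: 0(0) + 0(0) + 1 (carry in) = 1 → 1(1), carry out 0
Reading digits MSB→LSB: 1102
Strip leading zeros: 1102
= 0x1102


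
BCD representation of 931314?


Each digit → 4-bit binary:
  9 → 1001
  3 → 0011
  1 → 0001
  3 → 0011
  1 → 0001
  4 → 0100
= 1001 0011 0001 0011 0001 0100


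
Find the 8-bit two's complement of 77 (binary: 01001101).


Original: 01001101
Step 1 - Invert all bits: 10110010
Step 2 - Add 1: 10110010 + 1
= 10110011 (represents -77)


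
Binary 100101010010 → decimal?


Positional values:
Bit 1: 1 × 2^1 = 2
Bit 4: 1 × 2^4 = 16
Bit 6: 1 × 2^6 = 64
Bit 8: 1 × 2^8 = 256
Bit 11: 1 × 2^11 = 2048
Sum = 2 + 16 + 64 + 256 + 2048
= 2386


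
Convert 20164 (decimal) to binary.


Divide by 2 repeatedly:
20164 ÷ 2 = 10082 remainder 0
10082 ÷ 2 = 5041 remainder 0
5041 ÷ 2 = 2520 remainder 1
2520 ÷ 2 = 1260 remainder 0
1260 ÷ 2 = 630 remainder 0
630 ÷ 2 = 315 remainder 0
315 ÷ 2 = 157 remainder 1
157 ÷ 2 = 78 remainder 1
78 ÷ 2 = 39 remainder 0
39 ÷ 2 = 19 remainder 1
19 ÷ 2 = 9 remainder 1
9 ÷ 2 = 4 remainder 1
4 ÷ 2 = 2 remainder 0
2 ÷ 2 = 1 remainder 0
1 ÷ 2 = 0 remainder 1
Reading remainders bottom-up:
= 100111011000100


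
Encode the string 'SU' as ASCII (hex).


String: 'SU'  (2 characters)
Per-character ASCII lookup:
  'S': uppercase starts at 65: 'S' = 65 + 18 = 83 → 0x53
  'U': uppercase starts at 65: 'U' = 65 + 20 = 85 → 0x55
= 0x53 0x55


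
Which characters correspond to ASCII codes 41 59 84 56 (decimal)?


Codes (decimal): 41 59 84 56
Per-code ASCII lookup:
  41  (special character) → ')'
  59  (special character) → ';'
  84  (range 65-90: uppercase, 84 - 65 = 19) → 'T'
  56  (range 48-57: digits, 56 - 48 = 8) → '8'
= ');T8'


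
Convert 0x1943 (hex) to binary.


Each hex digit → 4 binary bits:
  1 = 0001
  9 = 1001
  4 = 0100
  3 = 0011
Concatenate: 0001 1001 0100 0011
= 0001100101000011


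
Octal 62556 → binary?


Each octal digit → 3 binary bits:
  6 = 110
  2 = 010
  5 = 101
  5 = 101
  6 = 110
Concatenate: 110 010 101 101 110
= 110010101101110


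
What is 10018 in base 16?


Divide by 16 repeatedly:
10018 ÷ 16 = 626 remainder 2 (2)
626 ÷ 16 = 39 remainder 2 (2)
39 ÷ 16 = 2 remainder 7 (7)
2 ÷ 16 = 0 remainder 2 (2)
Reading remainders bottom-up:
= 0x2722


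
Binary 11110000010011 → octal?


Group into 3-bit groups: 011110000010011
  011 = 3
  110 = 6
  000 = 0
  010 = 2
  011 = 3
= 0o36023


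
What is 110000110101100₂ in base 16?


Group into 4-bit nibbles: 0110000110101100
  0110 = 6
  0001 = 1
  1010 = A
  1100 = C
= 0x61AC


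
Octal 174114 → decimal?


Positional values:
Position 0: 4 × 8^0 = 4
Position 1: 1 × 8^1 = 8
Position 2: 1 × 8^2 = 64
Position 3: 4 × 8^3 = 2048
Position 4: 7 × 8^4 = 28672
Position 5: 1 × 8^5 = 32768
Sum = 4 + 8 + 64 + 2048 + 28672 + 32768
= 63564


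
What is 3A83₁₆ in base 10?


Positional values:
Position 0: 3 × 16^0 = 3 × 1 = 3
Position 1: 8 × 16^1 = 8 × 16 = 128
Position 2: A × 16^2 = 10 × 256 = 2560
Position 3: 3 × 16^3 = 3 × 4096 = 12288
Sum = 3 + 128 + 2560 + 12288
= 14979


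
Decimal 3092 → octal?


Divide by 8 repeatedly:
3092 ÷ 8 = 386 remainder 4
386 ÷ 8 = 48 remainder 2
48 ÷ 8 = 6 remainder 0
6 ÷ 8 = 0 remainder 6
Reading remainders bottom-up:
= 0o6024


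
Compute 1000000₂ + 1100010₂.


Align and add column by column (LSB to MSB, carry propagating):
  01000000
+ 01100010
  --------
  col 0: 0 + 0 + 0 (carry in) = 0 → bit 0, carry out 0
  col 1: 0 + 1 + 0 (carry in) = 1 → bit 1, carry out 0
  col 2: 0 + 0 + 0 (carry in) = 0 → bit 0, carry out 0
  col 3: 0 + 0 + 0 (carry in) = 0 → bit 0, carry out 0
  col 4: 0 + 0 + 0 (carry in) = 0 → bit 0, carry out 0
  col 5: 0 + 1 + 0 (carry in) = 1 → bit 1, carry out 0
  col 6: 1 + 1 + 0 (carry in) = 2 → bit 0, carry out 1
  col 7: 0 + 0 + 1 (carry in) = 1 → bit 1, carry out 0
Reading bits MSB→LSB: 10100010
Strip leading zeros: 10100010
= 10100010


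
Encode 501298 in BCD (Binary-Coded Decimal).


Each digit → 4-bit binary:
  5 → 0101
  0 → 0000
  1 → 0001
  2 → 0010
  9 → 1001
  8 → 1000
= 0101 0000 0001 0010 1001 1000


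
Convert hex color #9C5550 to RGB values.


Hex: #9C5550
R = 9C₁₆ = 156
G = 55₁₆ = 85
B = 50₁₆ = 80
= RGB(156, 85, 80)


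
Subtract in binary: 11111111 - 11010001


Align and subtract column by column (LSB to MSB, borrowing when needed):
  11111111
- 11010001
  --------
  col 0: (1 - 0 borrow-in) - 1 → 1 - 1 = 0, borrow out 0
  col 1: (1 - 0 borrow-in) - 0 → 1 - 0 = 1, borrow out 0
  col 2: (1 - 0 borrow-in) - 0 → 1 - 0 = 1, borrow out 0
  col 3: (1 - 0 borrow-in) - 0 → 1 - 0 = 1, borrow out 0
  col 4: (1 - 0 borrow-in) - 1 → 1 - 1 = 0, borrow out 0
  col 5: (1 - 0 borrow-in) - 0 → 1 - 0 = 1, borrow out 0
  col 6: (1 - 0 borrow-in) - 1 → 1 - 1 = 0, borrow out 0
  col 7: (1 - 0 borrow-in) - 1 → 1 - 1 = 0, borrow out 0
Reading bits MSB→LSB: 00101110
Strip leading zeros: 101110
= 101110


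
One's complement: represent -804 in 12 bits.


Original: 001100100100
Invert all bits:
  bit 0: 0 → 1
  bit 1: 0 → 1
  bit 2: 1 → 0
  bit 3: 1 → 0
  bit 4: 0 → 1
  bit 5: 0 → 1
  bit 6: 1 → 0
  bit 7: 0 → 1
  bit 8: 0 → 1
  bit 9: 1 → 0
  bit 10: 0 → 1
  bit 11: 0 → 1
= 110011011011


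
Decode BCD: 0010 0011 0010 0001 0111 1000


Each 4-bit group → digit:
  0010 → 2
  0011 → 3
  0010 → 2
  0001 → 1
  0111 → 7
  1000 → 8
= 232178


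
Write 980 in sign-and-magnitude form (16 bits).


Sign bit: 0 (positive)
Magnitude: 980 = 000001111010100
= 0000001111010100


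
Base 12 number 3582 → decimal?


Positional values (base 12):
  2 × 12^0 = 2 × 1 = 2
  8 × 12^1 = 8 × 12 = 96
  5 × 12^2 = 5 × 144 = 720
  3 × 12^3 = 3 × 1728 = 5184
Sum = 2 + 96 + 720 + 5184
= 6002


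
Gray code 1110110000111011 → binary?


Gray code: 1110110000111011
MSB stays the same: 1
Each subsequent bit = prev_binary XOR current_gray:
  B[1] = 1 XOR 1 = 0
  B[2] = 0 XOR 1 = 1
  B[3] = 1 XOR 0 = 1
  B[4] = 1 XOR 1 = 0
  B[5] = 0 XOR 1 = 1
  B[6] = 1 XOR 0 = 1
  B[7] = 1 XOR 0 = 1
  B[8] = 1 XOR 0 = 1
  B[9] = 1 XOR 0 = 1
  B[10] = 1 XOR 1 = 0
  B[11] = 0 XOR 1 = 1
  B[12] = 1 XOR 1 = 0
  B[13] = 0 XOR 0 = 0
  B[14] = 0 XOR 1 = 1
  B[15] = 1 XOR 1 = 0
= 1011011111010010 (47058 decimal)


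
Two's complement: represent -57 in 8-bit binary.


Original: 00111001
Step 1 - Invert all bits: 11000110
Step 2 - Add 1: 11000110 + 1
= 11000111 (represents -57)


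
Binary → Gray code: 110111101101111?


Binary: 110111101101111
Gray code: G = B XOR (B >> 1)
B >> 1 = 011011110110111
110111101101111 XOR 011011110110111:
  1 XOR 0 = 1
  1 XOR 1 = 0
  0 XOR 1 = 1
  1 XOR 0 = 1
  1 XOR 1 = 0
  1 XOR 1 = 0
  1 XOR 1 = 0
  0 XOR 1 = 1
  1 XOR 0 = 1
  1 XOR 1 = 0
  0 XOR 1 = 1
  1 XOR 0 = 1
  1 XOR 1 = 0
  1 XOR 1 = 0
  1 XOR 1 = 0
= 101100011011000


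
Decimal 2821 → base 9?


Divide by 9 repeatedly:
2821 ÷ 9 = 313 remainder 4
313 ÷ 9 = 34 remainder 7
34 ÷ 9 = 3 remainder 7
3 ÷ 9 = 0 remainder 3
Reading remainders bottom-up:
= 3774


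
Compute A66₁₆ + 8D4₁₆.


Align and add column by column (LSB to MSB, each column mod 16 with carry):
  0A66
+ 08D4
  ----
  col 0: 6(6) + 4(4) + 0 (carry in) = 10 → A(10), carry out 0
  col 1: 6(6) + D(13) + 0 (carry in) = 19 → 3(3), carry out 1
  col 2: A(10) + 8(8) + 1 (carry in) = 19 → 3(3), carry out 1
  col 3: 0(0) + 0(0) + 1 (carry in) = 1 → 1(1), carry out 0
Reading digits MSB→LSB: 133A
Strip leading zeros: 133A
= 0x133A


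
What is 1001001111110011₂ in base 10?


Positional values:
Bit 0: 1 × 2^0 = 1
Bit 1: 1 × 2^1 = 2
Bit 4: 1 × 2^4 = 16
Bit 5: 1 × 2^5 = 32
Bit 6: 1 × 2^6 = 64
Bit 7: 1 × 2^7 = 128
Bit 8: 1 × 2^8 = 256
Bit 9: 1 × 2^9 = 512
Bit 12: 1 × 2^12 = 4096
Bit 15: 1 × 2^15 = 32768
Sum = 1 + 2 + 16 + 32 + 64 + 128 + 256 + 512 + 4096 + 32768
= 37875


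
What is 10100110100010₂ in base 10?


Positional values:
Bit 1: 1 × 2^1 = 2
Bit 5: 1 × 2^5 = 32
Bit 7: 1 × 2^7 = 128
Bit 8: 1 × 2^8 = 256
Bit 11: 1 × 2^11 = 2048
Bit 13: 1 × 2^13 = 8192
Sum = 2 + 32 + 128 + 256 + 2048 + 8192
= 10658


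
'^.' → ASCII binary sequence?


String: '^.'  (2 characters)
Per-character ASCII lookup:
  '^': special character: '^' = 94 → 1011110
  '.': special character: '.' = 46 → 101110
= 1011110 101110


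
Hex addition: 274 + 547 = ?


Align and add column by column (LSB to MSB, each column mod 16 with carry):
  0274
+ 0547
  ----
  col 0: 4(4) + 7(7) + 0 (carry in) = 11 → B(11), carry out 0
  col 1: 7(7) + 4(4) + 0 (carry in) = 11 → B(11), carry out 0
  col 2: 2(2) + 5(5) + 0 (carry in) = 7 → 7(7), carry out 0
  col 3: 0(0) + 0(0) + 0 (carry in) = 0 → 0(0), carry out 0
Reading digits MSB→LSB: 07BB
Strip leading zeros: 7BB
= 0x7BB


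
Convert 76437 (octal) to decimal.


Positional values:
Position 0: 7 × 8^0 = 7
Position 1: 3 × 8^1 = 24
Position 2: 4 × 8^2 = 256
Position 3: 6 × 8^3 = 3072
Position 4: 7 × 8^4 = 28672
Sum = 7 + 24 + 256 + 3072 + 28672
= 32031


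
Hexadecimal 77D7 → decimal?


Positional values:
Position 0: 7 × 16^0 = 7 × 1 = 7
Position 1: D × 16^1 = 13 × 16 = 208
Position 2: 7 × 16^2 = 7 × 256 = 1792
Position 3: 7 × 16^3 = 7 × 4096 = 28672
Sum = 7 + 208 + 1792 + 28672
= 30679


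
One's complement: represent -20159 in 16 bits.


Original: 0100111010111111
Invert all bits:
  bit 0: 0 → 1
  bit 1: 1 → 0
  bit 2: 0 → 1
  bit 3: 0 → 1
  bit 4: 1 → 0
  bit 5: 1 → 0
  bit 6: 1 → 0
  bit 7: 0 → 1
  bit 8: 1 → 0
  bit 9: 0 → 1
  bit 10: 1 → 0
  bit 11: 1 → 0
  bit 12: 1 → 0
  bit 13: 1 → 0
  bit 14: 1 → 0
  bit 15: 1 → 0
= 1011000101000000


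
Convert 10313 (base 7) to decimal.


Positional values (base 7):
  3 × 7^0 = 3 × 1 = 3
  1 × 7^1 = 1 × 7 = 7
  3 × 7^2 = 3 × 49 = 147
  0 × 7^3 = 0 × 343 = 0
  1 × 7^4 = 1 × 2401 = 2401
Sum = 3 + 7 + 147 + 0 + 2401
= 2558


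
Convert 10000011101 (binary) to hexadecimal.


Group into 4-bit nibbles: 010000011101
  0100 = 4
  0001 = 1
  1101 = D
= 0x41D


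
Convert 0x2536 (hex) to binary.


Each hex digit → 4 binary bits:
  2 = 0010
  5 = 0101
  3 = 0011
  6 = 0110
Concatenate: 0010 0101 0011 0110
= 0010010100110110


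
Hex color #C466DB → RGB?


Hex: #C466DB
R = C4₁₆ = 196
G = 66₁₆ = 102
B = DB₁₆ = 219
= RGB(196, 102, 219)


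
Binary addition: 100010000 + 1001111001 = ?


Align and add column by column (LSB to MSB, carry propagating):
  00100010000
+ 01001111001
  -----------
  col 0: 0 + 1 + 0 (carry in) = 1 → bit 1, carry out 0
  col 1: 0 + 0 + 0 (carry in) = 0 → bit 0, carry out 0
  col 2: 0 + 0 + 0 (carry in) = 0 → bit 0, carry out 0
  col 3: 0 + 1 + 0 (carry in) = 1 → bit 1, carry out 0
  col 4: 1 + 1 + 0 (carry in) = 2 → bit 0, carry out 1
  col 5: 0 + 1 + 1 (carry in) = 2 → bit 0, carry out 1
  col 6: 0 + 1 + 1 (carry in) = 2 → bit 0, carry out 1
  col 7: 0 + 0 + 1 (carry in) = 1 → bit 1, carry out 0
  col 8: 1 + 0 + 0 (carry in) = 1 → bit 1, carry out 0
  col 9: 0 + 1 + 0 (carry in) = 1 → bit 1, carry out 0
  col 10: 0 + 0 + 0 (carry in) = 0 → bit 0, carry out 0
Reading bits MSB→LSB: 01110001001
Strip leading zeros: 1110001001
= 1110001001


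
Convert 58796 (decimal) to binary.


Divide by 2 repeatedly:
58796 ÷ 2 = 29398 remainder 0
29398 ÷ 2 = 14699 remainder 0
14699 ÷ 2 = 7349 remainder 1
7349 ÷ 2 = 3674 remainder 1
3674 ÷ 2 = 1837 remainder 0
1837 ÷ 2 = 918 remainder 1
918 ÷ 2 = 459 remainder 0
459 ÷ 2 = 229 remainder 1
229 ÷ 2 = 114 remainder 1
114 ÷ 2 = 57 remainder 0
57 ÷ 2 = 28 remainder 1
28 ÷ 2 = 14 remainder 0
14 ÷ 2 = 7 remainder 0
7 ÷ 2 = 3 remainder 1
3 ÷ 2 = 1 remainder 1
1 ÷ 2 = 0 remainder 1
Reading remainders bottom-up:
= 1110010110101100


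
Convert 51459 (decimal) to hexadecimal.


Divide by 16 repeatedly:
51459 ÷ 16 = 3216 remainder 3 (3)
3216 ÷ 16 = 201 remainder 0 (0)
201 ÷ 16 = 12 remainder 9 (9)
12 ÷ 16 = 0 remainder 12 (C)
Reading remainders bottom-up:
= 0xC903


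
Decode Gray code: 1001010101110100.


Gray code: 1001010101110100
MSB stays the same: 1
Each subsequent bit = prev_binary XOR current_gray:
  B[1] = 1 XOR 0 = 1
  B[2] = 1 XOR 0 = 1
  B[3] = 1 XOR 1 = 0
  B[4] = 0 XOR 0 = 0
  B[5] = 0 XOR 1 = 1
  B[6] = 1 XOR 0 = 1
  B[7] = 1 XOR 1 = 0
  B[8] = 0 XOR 0 = 0
  B[9] = 0 XOR 1 = 1
  B[10] = 1 XOR 1 = 0
  B[11] = 0 XOR 1 = 1
  B[12] = 1 XOR 0 = 1
  B[13] = 1 XOR 1 = 0
  B[14] = 0 XOR 0 = 0
  B[15] = 0 XOR 0 = 0
= 1110011001011000 (58968 decimal)


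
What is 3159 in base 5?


Divide by 5 repeatedly:
3159 ÷ 5 = 631 remainder 4
631 ÷ 5 = 126 remainder 1
126 ÷ 5 = 25 remainder 1
25 ÷ 5 = 5 remainder 0
5 ÷ 5 = 1 remainder 0
1 ÷ 5 = 0 remainder 1
Reading remainders bottom-up:
= 100114


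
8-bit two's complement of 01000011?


Original: 01000011
Step 1 - Invert all bits: 10111100
Step 2 - Add 1: 10111100 + 1
= 10111101 (represents -67)


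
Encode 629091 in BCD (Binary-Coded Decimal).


Each digit → 4-bit binary:
  6 → 0110
  2 → 0010
  9 → 1001
  0 → 0000
  9 → 1001
  1 → 0001
= 0110 0010 1001 0000 1001 0001


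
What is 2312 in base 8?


Divide by 8 repeatedly:
2312 ÷ 8 = 289 remainder 0
289 ÷ 8 = 36 remainder 1
36 ÷ 8 = 4 remainder 4
4 ÷ 8 = 0 remainder 4
Reading remainders bottom-up:
= 0o4410


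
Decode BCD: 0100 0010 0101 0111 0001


Each 4-bit group → digit:
  0100 → 4
  0010 → 2
  0101 → 5
  0111 → 7
  0001 → 1
= 42571


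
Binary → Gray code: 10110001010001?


Binary: 10110001010001
Gray code: G = B XOR (B >> 1)
B >> 1 = 01011000101000
10110001010001 XOR 01011000101000:
  1 XOR 0 = 1
  0 XOR 1 = 1
  1 XOR 0 = 1
  1 XOR 1 = 0
  0 XOR 1 = 1
  0 XOR 0 = 0
  0 XOR 0 = 0
  1 XOR 0 = 1
  0 XOR 1 = 1
  1 XOR 0 = 1
  0 XOR 1 = 1
  0 XOR 0 = 0
  0 XOR 0 = 0
  1 XOR 0 = 1
= 11101001111001


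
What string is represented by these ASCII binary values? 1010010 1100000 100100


Codes (binary): 1010010 1100000 100100
Per-code ASCII lookup:
  1010010 = 82  (range 65-90: uppercase, 82 - 65 = 17) → 'R'
  1100000 = 96  (special character) → '`'
  100100 = 36  (special character) → '$'
= 'R`$'


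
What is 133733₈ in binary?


Each octal digit → 3 binary bits:
  1 = 001
  3 = 011
  3 = 011
  7 = 111
  3 = 011
  3 = 011
Concatenate: 001 011 011 111 011 011
= 001011011111011011


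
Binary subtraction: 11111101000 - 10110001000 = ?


Align and subtract column by column (LSB to MSB, borrowing when needed):
  11111101000
- 10110001000
  -----------
  col 0: (0 - 0 borrow-in) - 0 → 0 - 0 = 0, borrow out 0
  col 1: (0 - 0 borrow-in) - 0 → 0 - 0 = 0, borrow out 0
  col 2: (0 - 0 borrow-in) - 0 → 0 - 0 = 0, borrow out 0
  col 3: (1 - 0 borrow-in) - 1 → 1 - 1 = 0, borrow out 0
  col 4: (0 - 0 borrow-in) - 0 → 0 - 0 = 0, borrow out 0
  col 5: (1 - 0 borrow-in) - 0 → 1 - 0 = 1, borrow out 0
  col 6: (1 - 0 borrow-in) - 0 → 1 - 0 = 1, borrow out 0
  col 7: (1 - 0 borrow-in) - 1 → 1 - 1 = 0, borrow out 0
  col 8: (1 - 0 borrow-in) - 1 → 1 - 1 = 0, borrow out 0
  col 9: (1 - 0 borrow-in) - 0 → 1 - 0 = 1, borrow out 0
  col 10: (1 - 0 borrow-in) - 1 → 1 - 1 = 0, borrow out 0
Reading bits MSB→LSB: 01001100000
Strip leading zeros: 1001100000
= 1001100000


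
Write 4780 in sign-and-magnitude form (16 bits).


Sign bit: 0 (positive)
Magnitude: 4780 = 001001010101100
= 0001001010101100


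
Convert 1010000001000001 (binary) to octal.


Group into 3-bit groups: 001010000001000001
  001 = 1
  010 = 2
  000 = 0
  001 = 1
  000 = 0
  001 = 1
= 0o120101


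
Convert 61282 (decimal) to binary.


Divide by 2 repeatedly:
61282 ÷ 2 = 30641 remainder 0
30641 ÷ 2 = 15320 remainder 1
15320 ÷ 2 = 7660 remainder 0
7660 ÷ 2 = 3830 remainder 0
3830 ÷ 2 = 1915 remainder 0
1915 ÷ 2 = 957 remainder 1
957 ÷ 2 = 478 remainder 1
478 ÷ 2 = 239 remainder 0
239 ÷ 2 = 119 remainder 1
119 ÷ 2 = 59 remainder 1
59 ÷ 2 = 29 remainder 1
29 ÷ 2 = 14 remainder 1
14 ÷ 2 = 7 remainder 0
7 ÷ 2 = 3 remainder 1
3 ÷ 2 = 1 remainder 1
1 ÷ 2 = 0 remainder 1
Reading remainders bottom-up:
= 1110111101100010


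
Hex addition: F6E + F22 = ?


Align and add column by column (LSB to MSB, each column mod 16 with carry):
  0F6E
+ 0F22
  ----
  col 0: E(14) + 2(2) + 0 (carry in) = 16 → 0(0), carry out 1
  col 1: 6(6) + 2(2) + 1 (carry in) = 9 → 9(9), carry out 0
  col 2: F(15) + F(15) + 0 (carry in) = 30 → E(14), carry out 1
  col 3: 0(0) + 0(0) + 1 (carry in) = 1 → 1(1), carry out 0
Reading digits MSB→LSB: 1E90
Strip leading zeros: 1E90
= 0x1E90


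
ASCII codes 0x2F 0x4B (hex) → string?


Codes (hex): 0x2F 0x4B
Per-code ASCII lookup:
  0x2F = 47  (special character) → '/'
  0x4B = 75  (range 65-90: uppercase, 75 - 65 = 10) → 'K'
= '/K'


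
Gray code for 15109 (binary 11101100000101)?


Binary: 11101100000101
Gray code: G = B XOR (B >> 1)
B >> 1 = 01110110000010
11101100000101 XOR 01110110000010:
  1 XOR 0 = 1
  1 XOR 1 = 0
  1 XOR 1 = 0
  0 XOR 1 = 1
  1 XOR 0 = 1
  1 XOR 1 = 0
  0 XOR 1 = 1
  0 XOR 0 = 0
  0 XOR 0 = 0
  0 XOR 0 = 0
  0 XOR 0 = 0
  1 XOR 0 = 1
  0 XOR 1 = 1
  1 XOR 0 = 1
= 10011010000111


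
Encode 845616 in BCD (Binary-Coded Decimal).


Each digit → 4-bit binary:
  8 → 1000
  4 → 0100
  5 → 0101
  6 → 0110
  1 → 0001
  6 → 0110
= 1000 0100 0101 0110 0001 0110


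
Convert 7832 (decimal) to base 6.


Divide by 6 repeatedly:
7832 ÷ 6 = 1305 remainder 2
1305 ÷ 6 = 217 remainder 3
217 ÷ 6 = 36 remainder 1
36 ÷ 6 = 6 remainder 0
6 ÷ 6 = 1 remainder 0
1 ÷ 6 = 0 remainder 1
Reading remainders bottom-up:
= 100132


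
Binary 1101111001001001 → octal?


Group into 3-bit groups: 001101111001001001
  001 = 1
  101 = 5
  111 = 7
  001 = 1
  001 = 1
  001 = 1
= 0o157111


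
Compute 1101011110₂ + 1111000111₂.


Align and add column by column (LSB to MSB, carry propagating):
  01101011110
+ 01111000111
  -----------
  col 0: 0 + 1 + 0 (carry in) = 1 → bit 1, carry out 0
  col 1: 1 + 1 + 0 (carry in) = 2 → bit 0, carry out 1
  col 2: 1 + 1 + 1 (carry in) = 3 → bit 1, carry out 1
  col 3: 1 + 0 + 1 (carry in) = 2 → bit 0, carry out 1
  col 4: 1 + 0 + 1 (carry in) = 2 → bit 0, carry out 1
  col 5: 0 + 0 + 1 (carry in) = 1 → bit 1, carry out 0
  col 6: 1 + 1 + 0 (carry in) = 2 → bit 0, carry out 1
  col 7: 0 + 1 + 1 (carry in) = 2 → bit 0, carry out 1
  col 8: 1 + 1 + 1 (carry in) = 3 → bit 1, carry out 1
  col 9: 1 + 1 + 1 (carry in) = 3 → bit 1, carry out 1
  col 10: 0 + 0 + 1 (carry in) = 1 → bit 1, carry out 0
Reading bits MSB→LSB: 11100100101
Strip leading zeros: 11100100101
= 11100100101


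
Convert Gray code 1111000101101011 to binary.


Gray code: 1111000101101011
MSB stays the same: 1
Each subsequent bit = prev_binary XOR current_gray:
  B[1] = 1 XOR 1 = 0
  B[2] = 0 XOR 1 = 1
  B[3] = 1 XOR 1 = 0
  B[4] = 0 XOR 0 = 0
  B[5] = 0 XOR 0 = 0
  B[6] = 0 XOR 0 = 0
  B[7] = 0 XOR 1 = 1
  B[8] = 1 XOR 0 = 1
  B[9] = 1 XOR 1 = 0
  B[10] = 0 XOR 1 = 1
  B[11] = 1 XOR 0 = 1
  B[12] = 1 XOR 1 = 0
  B[13] = 0 XOR 0 = 0
  B[14] = 0 XOR 1 = 1
  B[15] = 1 XOR 1 = 0
= 1010000110110010 (41394 decimal)


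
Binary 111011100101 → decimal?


Positional values:
Bit 0: 1 × 2^0 = 1
Bit 2: 1 × 2^2 = 4
Bit 5: 1 × 2^5 = 32
Bit 6: 1 × 2^6 = 64
Bit 7: 1 × 2^7 = 128
Bit 9: 1 × 2^9 = 512
Bit 10: 1 × 2^10 = 1024
Bit 11: 1 × 2^11 = 2048
Sum = 1 + 4 + 32 + 64 + 128 + 512 + 1024 + 2048
= 3813


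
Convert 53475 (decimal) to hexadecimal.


Divide by 16 repeatedly:
53475 ÷ 16 = 3342 remainder 3 (3)
3342 ÷ 16 = 208 remainder 14 (E)
208 ÷ 16 = 13 remainder 0 (0)
13 ÷ 16 = 0 remainder 13 (D)
Reading remainders bottom-up:
= 0xD0E3


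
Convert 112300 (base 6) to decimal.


Positional values (base 6):
  0 × 6^0 = 0 × 1 = 0
  0 × 6^1 = 0 × 6 = 0
  3 × 6^2 = 3 × 36 = 108
  2 × 6^3 = 2 × 216 = 432
  1 × 6^4 = 1 × 1296 = 1296
  1 × 6^5 = 1 × 7776 = 7776
Sum = 0 + 0 + 108 + 432 + 1296 + 7776
= 9612


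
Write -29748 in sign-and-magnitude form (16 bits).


Sign bit: 1 (negative)
Magnitude: 29748 = 111010000110100
= 1111010000110100


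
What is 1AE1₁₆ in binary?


Each hex digit → 4 binary bits:
  1 = 0001
  A = 1010
  E = 1110
  1 = 0001
Concatenate: 0001 1010 1110 0001
= 0001101011100001


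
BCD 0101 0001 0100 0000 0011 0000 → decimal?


Each 4-bit group → digit:
  0101 → 5
  0001 → 1
  0100 → 4
  0000 → 0
  0011 → 3
  0000 → 0
= 514030


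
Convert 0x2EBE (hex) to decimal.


Positional values:
Position 0: E × 16^0 = 14 × 1 = 14
Position 1: B × 16^1 = 11 × 16 = 176
Position 2: E × 16^2 = 14 × 256 = 3584
Position 3: 2 × 16^3 = 2 × 4096 = 8192
Sum = 14 + 176 + 3584 + 8192
= 11966


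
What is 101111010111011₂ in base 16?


Group into 4-bit nibbles: 0101111010111011
  0101 = 5
  1110 = E
  1011 = B
  1011 = B
= 0x5EBB


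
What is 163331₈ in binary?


Each octal digit → 3 binary bits:
  1 = 001
  6 = 110
  3 = 011
  3 = 011
  3 = 011
  1 = 001
Concatenate: 001 110 011 011 011 001
= 001110011011011001


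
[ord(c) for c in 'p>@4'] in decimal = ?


String: 'p>@4'  (4 characters)
Per-character ASCII lookup:
  'p': lowercase starts at 97: 'p' = 97 + 15 = 112
  '>': special character: '>' = 62
  '@': special character: '@' = 64
  '4': digits start at 48: '4' = 48 + 4 = 52
= 112 62 64 52


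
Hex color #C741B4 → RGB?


Hex: #C741B4
R = C7₁₆ = 199
G = 41₁₆ = 65
B = B4₁₆ = 180
= RGB(199, 65, 180)


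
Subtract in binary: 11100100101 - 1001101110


Align and subtract column by column (LSB to MSB, borrowing when needed):
  11100100101
- 01001101110
  -----------
  col 0: (1 - 0 borrow-in) - 0 → 1 - 0 = 1, borrow out 0
  col 1: (0 - 0 borrow-in) - 1 → borrow from next column: (0+2) - 1 = 1, borrow out 1
  col 2: (1 - 1 borrow-in) - 1 → borrow from next column: (0+2) - 1 = 1, borrow out 1
  col 3: (0 - 1 borrow-in) - 1 → borrow from next column: (-1+2) - 1 = 0, borrow out 1
  col 4: (0 - 1 borrow-in) - 0 → borrow from next column: (-1+2) - 0 = 1, borrow out 1
  col 5: (1 - 1 borrow-in) - 1 → borrow from next column: (0+2) - 1 = 1, borrow out 1
  col 6: (0 - 1 borrow-in) - 1 → borrow from next column: (-1+2) - 1 = 0, borrow out 1
  col 7: (0 - 1 borrow-in) - 0 → borrow from next column: (-1+2) - 0 = 1, borrow out 1
  col 8: (1 - 1 borrow-in) - 0 → 0 - 0 = 0, borrow out 0
  col 9: (1 - 0 borrow-in) - 1 → 1 - 1 = 0, borrow out 0
  col 10: (1 - 0 borrow-in) - 0 → 1 - 0 = 1, borrow out 0
Reading bits MSB→LSB: 10010110111
Strip leading zeros: 10010110111
= 10010110111


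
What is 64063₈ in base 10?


Positional values:
Position 0: 3 × 8^0 = 3
Position 1: 6 × 8^1 = 48
Position 2: 0 × 8^2 = 0
Position 3: 4 × 8^3 = 2048
Position 4: 6 × 8^4 = 24576
Sum = 3 + 48 + 0 + 2048 + 24576
= 26675


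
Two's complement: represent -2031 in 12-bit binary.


Original: 011111101111
Step 1 - Invert all bits: 100000010000
Step 2 - Add 1: 100000010000 + 1
= 100000010001 (represents -2031)


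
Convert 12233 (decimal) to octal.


Divide by 8 repeatedly:
12233 ÷ 8 = 1529 remainder 1
1529 ÷ 8 = 191 remainder 1
191 ÷ 8 = 23 remainder 7
23 ÷ 8 = 2 remainder 7
2 ÷ 8 = 0 remainder 2
Reading remainders bottom-up:
= 0o27711


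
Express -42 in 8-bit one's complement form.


Original: 00101010
Invert all bits:
  bit 0: 0 → 1
  bit 1: 0 → 1
  bit 2: 1 → 0
  bit 3: 0 → 1
  bit 4: 1 → 0
  bit 5: 0 → 1
  bit 6: 1 → 0
  bit 7: 0 → 1
= 11010101


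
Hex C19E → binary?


Each hex digit → 4 binary bits:
  C = 1100
  1 = 0001
  9 = 1001
  E = 1110
Concatenate: 1100 0001 1001 1110
= 1100000110011110


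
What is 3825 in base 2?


Divide by 2 repeatedly:
3825 ÷ 2 = 1912 remainder 1
1912 ÷ 2 = 956 remainder 0
956 ÷ 2 = 478 remainder 0
478 ÷ 2 = 239 remainder 0
239 ÷ 2 = 119 remainder 1
119 ÷ 2 = 59 remainder 1
59 ÷ 2 = 29 remainder 1
29 ÷ 2 = 14 remainder 1
14 ÷ 2 = 7 remainder 0
7 ÷ 2 = 3 remainder 1
3 ÷ 2 = 1 remainder 1
1 ÷ 2 = 0 remainder 1
Reading remainders bottom-up:
= 111011110001


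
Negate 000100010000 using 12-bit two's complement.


Original: 000100010000
Step 1 - Invert all bits: 111011101111
Step 2 - Add 1: 111011101111 + 1
= 111011110000 (represents -272)


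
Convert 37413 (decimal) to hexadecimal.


Divide by 16 repeatedly:
37413 ÷ 16 = 2338 remainder 5 (5)
2338 ÷ 16 = 146 remainder 2 (2)
146 ÷ 16 = 9 remainder 2 (2)
9 ÷ 16 = 0 remainder 9 (9)
Reading remainders bottom-up:
= 0x9225


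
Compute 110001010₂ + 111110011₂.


Align and add column by column (LSB to MSB, carry propagating):
  0110001010
+ 0111110011
  ----------
  col 0: 0 + 1 + 0 (carry in) = 1 → bit 1, carry out 0
  col 1: 1 + 1 + 0 (carry in) = 2 → bit 0, carry out 1
  col 2: 0 + 0 + 1 (carry in) = 1 → bit 1, carry out 0
  col 3: 1 + 0 + 0 (carry in) = 1 → bit 1, carry out 0
  col 4: 0 + 1 + 0 (carry in) = 1 → bit 1, carry out 0
  col 5: 0 + 1 + 0 (carry in) = 1 → bit 1, carry out 0
  col 6: 0 + 1 + 0 (carry in) = 1 → bit 1, carry out 0
  col 7: 1 + 1 + 0 (carry in) = 2 → bit 0, carry out 1
  col 8: 1 + 1 + 1 (carry in) = 3 → bit 1, carry out 1
  col 9: 0 + 0 + 1 (carry in) = 1 → bit 1, carry out 0
Reading bits MSB→LSB: 1101111101
Strip leading zeros: 1101111101
= 1101111101


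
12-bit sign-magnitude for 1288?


Sign bit: 0 (positive)
Magnitude: 1288 = 10100001000
= 010100001000


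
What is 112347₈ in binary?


Each octal digit → 3 binary bits:
  1 = 001
  1 = 001
  2 = 010
  3 = 011
  4 = 100
  7 = 111
Concatenate: 001 001 010 011 100 111
= 001001010011100111


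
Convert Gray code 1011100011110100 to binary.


Gray code: 1011100011110100
MSB stays the same: 1
Each subsequent bit = prev_binary XOR current_gray:
  B[1] = 1 XOR 0 = 1
  B[2] = 1 XOR 1 = 0
  B[3] = 0 XOR 1 = 1
  B[4] = 1 XOR 1 = 0
  B[5] = 0 XOR 0 = 0
  B[6] = 0 XOR 0 = 0
  B[7] = 0 XOR 0 = 0
  B[8] = 0 XOR 1 = 1
  B[9] = 1 XOR 1 = 0
  B[10] = 0 XOR 1 = 1
  B[11] = 1 XOR 1 = 0
  B[12] = 0 XOR 0 = 0
  B[13] = 0 XOR 1 = 1
  B[14] = 1 XOR 0 = 1
  B[15] = 1 XOR 0 = 1
= 1101000010100111 (53415 decimal)


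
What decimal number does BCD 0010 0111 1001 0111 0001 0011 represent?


Each 4-bit group → digit:
  0010 → 2
  0111 → 7
  1001 → 9
  0111 → 7
  0001 → 1
  0011 → 3
= 279713


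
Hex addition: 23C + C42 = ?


Align and add column by column (LSB to MSB, each column mod 16 with carry):
  023C
+ 0C42
  ----
  col 0: C(12) + 2(2) + 0 (carry in) = 14 → E(14), carry out 0
  col 1: 3(3) + 4(4) + 0 (carry in) = 7 → 7(7), carry out 0
  col 2: 2(2) + C(12) + 0 (carry in) = 14 → E(14), carry out 0
  col 3: 0(0) + 0(0) + 0 (carry in) = 0 → 0(0), carry out 0
Reading digits MSB→LSB: 0E7E
Strip leading zeros: E7E
= 0xE7E


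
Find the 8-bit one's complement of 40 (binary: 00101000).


Original: 00101000
Invert all bits:
  bit 0: 0 → 1
  bit 1: 0 → 1
  bit 2: 1 → 0
  bit 3: 0 → 1
  bit 4: 1 → 0
  bit 5: 0 → 1
  bit 6: 0 → 1
  bit 7: 0 → 1
= 11010111


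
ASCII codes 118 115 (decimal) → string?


Codes (decimal): 118 115
Per-code ASCII lookup:
  118  (range 97-122: lowercase, 118 - 97 = 21) → 'v'
  115  (range 97-122: lowercase, 115 - 97 = 18) → 's'
= 'vs'


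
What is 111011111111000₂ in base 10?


Positional values:
Bit 3: 1 × 2^3 = 8
Bit 4: 1 × 2^4 = 16
Bit 5: 1 × 2^5 = 32
Bit 6: 1 × 2^6 = 64
Bit 7: 1 × 2^7 = 128
Bit 8: 1 × 2^8 = 256
Bit 9: 1 × 2^9 = 512
Bit 10: 1 × 2^10 = 1024
Bit 12: 1 × 2^12 = 4096
Bit 13: 1 × 2^13 = 8192
Bit 14: 1 × 2^14 = 16384
Sum = 8 + 16 + 32 + 64 + 128 + 256 + 512 + 1024 + 4096 + 8192 + 16384
= 30712


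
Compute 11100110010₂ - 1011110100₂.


Align and subtract column by column (LSB to MSB, borrowing when needed):
  11100110010
- 01011110100
  -----------
  col 0: (0 - 0 borrow-in) - 0 → 0 - 0 = 0, borrow out 0
  col 1: (1 - 0 borrow-in) - 0 → 1 - 0 = 1, borrow out 0
  col 2: (0 - 0 borrow-in) - 1 → borrow from next column: (0+2) - 1 = 1, borrow out 1
  col 3: (0 - 1 borrow-in) - 0 → borrow from next column: (-1+2) - 0 = 1, borrow out 1
  col 4: (1 - 1 borrow-in) - 1 → borrow from next column: (0+2) - 1 = 1, borrow out 1
  col 5: (1 - 1 borrow-in) - 1 → borrow from next column: (0+2) - 1 = 1, borrow out 1
  col 6: (0 - 1 borrow-in) - 1 → borrow from next column: (-1+2) - 1 = 0, borrow out 1
  col 7: (0 - 1 borrow-in) - 1 → borrow from next column: (-1+2) - 1 = 0, borrow out 1
  col 8: (1 - 1 borrow-in) - 0 → 0 - 0 = 0, borrow out 0
  col 9: (1 - 0 borrow-in) - 1 → 1 - 1 = 0, borrow out 0
  col 10: (1 - 0 borrow-in) - 0 → 1 - 0 = 1, borrow out 0
Reading bits MSB→LSB: 10000111110
Strip leading zeros: 10000111110
= 10000111110


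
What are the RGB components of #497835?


Hex: #497835
R = 49₁₆ = 73
G = 78₁₆ = 120
B = 35₁₆ = 53
= RGB(73, 120, 53)


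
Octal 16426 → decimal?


Positional values:
Position 0: 6 × 8^0 = 6
Position 1: 2 × 8^1 = 16
Position 2: 4 × 8^2 = 256
Position 3: 6 × 8^3 = 3072
Position 4: 1 × 8^4 = 4096
Sum = 6 + 16 + 256 + 3072 + 4096
= 7446


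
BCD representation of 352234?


Each digit → 4-bit binary:
  3 → 0011
  5 → 0101
  2 → 0010
  2 → 0010
  3 → 0011
  4 → 0100
= 0011 0101 0010 0010 0011 0100


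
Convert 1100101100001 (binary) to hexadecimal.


Group into 4-bit nibbles: 0001100101100001
  0001 = 1
  1001 = 9
  0110 = 6
  0001 = 1
= 0x1961


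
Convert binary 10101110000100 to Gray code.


Binary: 10101110000100
Gray code: G = B XOR (B >> 1)
B >> 1 = 01010111000010
10101110000100 XOR 01010111000010:
  1 XOR 0 = 1
  0 XOR 1 = 1
  1 XOR 0 = 1
  0 XOR 1 = 1
  1 XOR 0 = 1
  1 XOR 1 = 0
  1 XOR 1 = 0
  0 XOR 1 = 1
  0 XOR 0 = 0
  0 XOR 0 = 0
  0 XOR 0 = 0
  1 XOR 0 = 1
  0 XOR 1 = 1
  0 XOR 0 = 0
= 11111001000110


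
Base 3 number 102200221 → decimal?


Positional values (base 3):
  1 × 3^0 = 1 × 1 = 1
  2 × 3^1 = 2 × 3 = 6
  2 × 3^2 = 2 × 9 = 18
  0 × 3^3 = 0 × 27 = 0
  0 × 3^4 = 0 × 81 = 0
  2 × 3^5 = 2 × 243 = 486
  2 × 3^6 = 2 × 729 = 1458
  0 × 3^7 = 0 × 2187 = 0
  1 × 3^8 = 1 × 6561 = 6561
Sum = 1 + 6 + 18 + 0 + 0 + 486 + 1458 + 0 + 6561
= 8530


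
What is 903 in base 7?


Divide by 7 repeatedly:
903 ÷ 7 = 129 remainder 0
129 ÷ 7 = 18 remainder 3
18 ÷ 7 = 2 remainder 4
2 ÷ 7 = 0 remainder 2
Reading remainders bottom-up:
= 2430


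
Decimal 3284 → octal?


Divide by 8 repeatedly:
3284 ÷ 8 = 410 remainder 4
410 ÷ 8 = 51 remainder 2
51 ÷ 8 = 6 remainder 3
6 ÷ 8 = 0 remainder 6
Reading remainders bottom-up:
= 0o6324


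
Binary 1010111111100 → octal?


Group into 3-bit groups: 001010111111100
  001 = 1
  010 = 2
  111 = 7
  111 = 7
  100 = 4
= 0o12774


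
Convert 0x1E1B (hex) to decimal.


Positional values:
Position 0: B × 16^0 = 11 × 1 = 11
Position 1: 1 × 16^1 = 1 × 16 = 16
Position 2: E × 16^2 = 14 × 256 = 3584
Position 3: 1 × 16^3 = 1 × 4096 = 4096
Sum = 11 + 16 + 3584 + 4096
= 7707


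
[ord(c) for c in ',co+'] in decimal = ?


String: ',co+'  (4 characters)
Per-character ASCII lookup:
  ',': special character: ',' = 44
  'c': lowercase starts at 97: 'c' = 97 + 2 = 99
  'o': lowercase starts at 97: 'o' = 97 + 14 = 111
  '+': special character: '+' = 43
= 44 99 111 43


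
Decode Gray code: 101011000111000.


Gray code: 101011000111000
MSB stays the same: 1
Each subsequent bit = prev_binary XOR current_gray:
  B[1] = 1 XOR 0 = 1
  B[2] = 1 XOR 1 = 0
  B[3] = 0 XOR 0 = 0
  B[4] = 0 XOR 1 = 1
  B[5] = 1 XOR 1 = 0
  B[6] = 0 XOR 0 = 0
  B[7] = 0 XOR 0 = 0
  B[8] = 0 XOR 0 = 0
  B[9] = 0 XOR 1 = 1
  B[10] = 1 XOR 1 = 0
  B[11] = 0 XOR 1 = 1
  B[12] = 1 XOR 0 = 1
  B[13] = 1 XOR 0 = 1
  B[14] = 1 XOR 0 = 1
= 110010000101111 (25647 decimal)


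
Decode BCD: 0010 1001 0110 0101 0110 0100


Each 4-bit group → digit:
  0010 → 2
  1001 → 9
  0110 → 6
  0101 → 5
  0110 → 6
  0100 → 4
= 296564


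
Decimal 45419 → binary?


Divide by 2 repeatedly:
45419 ÷ 2 = 22709 remainder 1
22709 ÷ 2 = 11354 remainder 1
11354 ÷ 2 = 5677 remainder 0
5677 ÷ 2 = 2838 remainder 1
2838 ÷ 2 = 1419 remainder 0
1419 ÷ 2 = 709 remainder 1
709 ÷ 2 = 354 remainder 1
354 ÷ 2 = 177 remainder 0
177 ÷ 2 = 88 remainder 1
88 ÷ 2 = 44 remainder 0
44 ÷ 2 = 22 remainder 0
22 ÷ 2 = 11 remainder 0
11 ÷ 2 = 5 remainder 1
5 ÷ 2 = 2 remainder 1
2 ÷ 2 = 1 remainder 0
1 ÷ 2 = 0 remainder 1
Reading remainders bottom-up:
= 1011000101101011


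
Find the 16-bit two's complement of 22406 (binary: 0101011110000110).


Original: 0101011110000110
Step 1 - Invert all bits: 1010100001111001
Step 2 - Add 1: 1010100001111001 + 1
= 1010100001111010 (represents -22406)


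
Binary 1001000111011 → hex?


Group into 4-bit nibbles: 0001001000111011
  0001 = 1
  0010 = 2
  0011 = 3
  1011 = B
= 0x123B


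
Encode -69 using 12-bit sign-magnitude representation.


Sign bit: 1 (negative)
Magnitude: 69 = 00001000101
= 100001000101


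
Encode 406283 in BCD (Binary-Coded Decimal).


Each digit → 4-bit binary:
  4 → 0100
  0 → 0000
  6 → 0110
  2 → 0010
  8 → 1000
  3 → 0011
= 0100 0000 0110 0010 1000 0011


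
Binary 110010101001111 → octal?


Group into 3-bit groups: 110010101001111
  110 = 6
  010 = 2
  101 = 5
  001 = 1
  111 = 7
= 0o62517


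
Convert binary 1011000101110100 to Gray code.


Binary: 1011000101110100
Gray code: G = B XOR (B >> 1)
B >> 1 = 0101100010111010
1011000101110100 XOR 0101100010111010:
  1 XOR 0 = 1
  0 XOR 1 = 1
  1 XOR 0 = 1
  1 XOR 1 = 0
  0 XOR 1 = 1
  0 XOR 0 = 0
  0 XOR 0 = 0
  1 XOR 0 = 1
  0 XOR 1 = 1
  1 XOR 0 = 1
  1 XOR 1 = 0
  1 XOR 1 = 0
  0 XOR 1 = 1
  1 XOR 0 = 1
  0 XOR 1 = 1
  0 XOR 0 = 0
= 1110100111001110


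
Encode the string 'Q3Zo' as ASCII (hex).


String: 'Q3Zo'  (4 characters)
Per-character ASCII lookup:
  'Q': uppercase starts at 65: 'Q' = 65 + 16 = 81 → 0x51
  '3': digits start at 48: '3' = 48 + 3 = 51 → 0x33
  'Z': uppercase starts at 65: 'Z' = 65 + 25 = 90 → 0x5A
  'o': lowercase starts at 97: 'o' = 97 + 14 = 111 → 0x6F
= 0x51 0x33 0x5A 0x6F


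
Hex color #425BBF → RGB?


Hex: #425BBF
R = 42₁₆ = 66
G = 5B₁₆ = 91
B = BF₁₆ = 191
= RGB(66, 91, 191)


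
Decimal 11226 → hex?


Divide by 16 repeatedly:
11226 ÷ 16 = 701 remainder 10 (A)
701 ÷ 16 = 43 remainder 13 (D)
43 ÷ 16 = 2 remainder 11 (B)
2 ÷ 16 = 0 remainder 2 (2)
Reading remainders bottom-up:
= 0x2BDA


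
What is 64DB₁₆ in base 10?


Positional values:
Position 0: B × 16^0 = 11 × 1 = 11
Position 1: D × 16^1 = 13 × 16 = 208
Position 2: 4 × 16^2 = 4 × 256 = 1024
Position 3: 6 × 16^3 = 6 × 4096 = 24576
Sum = 11 + 208 + 1024 + 24576
= 25819


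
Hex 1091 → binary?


Each hex digit → 4 binary bits:
  1 = 0001
  0 = 0000
  9 = 1001
  1 = 0001
Concatenate: 0001 0000 1001 0001
= 0001000010010001


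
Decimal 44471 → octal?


Divide by 8 repeatedly:
44471 ÷ 8 = 5558 remainder 7
5558 ÷ 8 = 694 remainder 6
694 ÷ 8 = 86 remainder 6
86 ÷ 8 = 10 remainder 6
10 ÷ 8 = 1 remainder 2
1 ÷ 8 = 0 remainder 1
Reading remainders bottom-up:
= 0o126667


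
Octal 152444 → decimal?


Positional values:
Position 0: 4 × 8^0 = 4
Position 1: 4 × 8^1 = 32
Position 2: 4 × 8^2 = 256
Position 3: 2 × 8^3 = 1024
Position 4: 5 × 8^4 = 20480
Position 5: 1 × 8^5 = 32768
Sum = 4 + 32 + 256 + 1024 + 20480 + 32768
= 54564


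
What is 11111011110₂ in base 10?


Positional values:
Bit 1: 1 × 2^1 = 2
Bit 2: 1 × 2^2 = 4
Bit 3: 1 × 2^3 = 8
Bit 4: 1 × 2^4 = 16
Bit 6: 1 × 2^6 = 64
Bit 7: 1 × 2^7 = 128
Bit 8: 1 × 2^8 = 256
Bit 9: 1 × 2^9 = 512
Bit 10: 1 × 2^10 = 1024
Sum = 2 + 4 + 8 + 16 + 64 + 128 + 256 + 512 + 1024
= 2014


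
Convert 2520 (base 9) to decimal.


Positional values (base 9):
  0 × 9^0 = 0 × 1 = 0
  2 × 9^1 = 2 × 9 = 18
  5 × 9^2 = 5 × 81 = 405
  2 × 9^3 = 2 × 729 = 1458
Sum = 0 + 18 + 405 + 1458
= 1881


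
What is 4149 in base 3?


Divide by 3 repeatedly:
4149 ÷ 3 = 1383 remainder 0
1383 ÷ 3 = 461 remainder 0
461 ÷ 3 = 153 remainder 2
153 ÷ 3 = 51 remainder 0
51 ÷ 3 = 17 remainder 0
17 ÷ 3 = 5 remainder 2
5 ÷ 3 = 1 remainder 2
1 ÷ 3 = 0 remainder 1
Reading remainders bottom-up:
= 12200200


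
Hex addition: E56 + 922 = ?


Align and add column by column (LSB to MSB, each column mod 16 with carry):
  0E56
+ 0922
  ----
  col 0: 6(6) + 2(2) + 0 (carry in) = 8 → 8(8), carry out 0
  col 1: 5(5) + 2(2) + 0 (carry in) = 7 → 7(7), carry out 0
  col 2: E(14) + 9(9) + 0 (carry in) = 23 → 7(7), carry out 1
  col 3: 0(0) + 0(0) + 1 (carry in) = 1 → 1(1), carry out 0
Reading digits MSB→LSB: 1778
Strip leading zeros: 1778
= 0x1778


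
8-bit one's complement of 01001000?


Original: 01001000
Invert all bits:
  bit 0: 0 → 1
  bit 1: 1 → 0
  bit 2: 0 → 1
  bit 3: 0 → 1
  bit 4: 1 → 0
  bit 5: 0 → 1
  bit 6: 0 → 1
  bit 7: 0 → 1
= 10110111


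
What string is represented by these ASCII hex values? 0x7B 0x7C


Codes (hex): 0x7B 0x7C
Per-code ASCII lookup:
  0x7B = 123  (special character) → '{'
  0x7C = 124  (special character) → '|'
= '{|'


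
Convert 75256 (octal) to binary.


Each octal digit → 3 binary bits:
  7 = 111
  5 = 101
  2 = 010
  5 = 101
  6 = 110
Concatenate: 111 101 010 101 110
= 111101010101110
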